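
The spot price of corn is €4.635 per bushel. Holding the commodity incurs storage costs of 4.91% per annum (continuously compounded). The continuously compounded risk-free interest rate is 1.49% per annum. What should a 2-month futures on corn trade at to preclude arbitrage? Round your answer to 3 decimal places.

€4.685 per bushel

Net carry = r + u − y = 0.0149 + 0.0491 − 0.0000 = 0.0640
F = S·e^((r+u−y)T) = 4.635 · e^(0.0640 × 2/12) = 4.635 · e^0.010667
= 4.635 × 1.010724 = €4.685 per bushel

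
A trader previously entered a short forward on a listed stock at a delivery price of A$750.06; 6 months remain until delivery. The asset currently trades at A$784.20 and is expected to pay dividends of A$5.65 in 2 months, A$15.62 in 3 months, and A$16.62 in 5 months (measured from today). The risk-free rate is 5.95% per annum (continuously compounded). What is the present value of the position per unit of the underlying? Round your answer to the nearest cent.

-A$18.93

PV(remaining dividends) I = 5.65·e^(−0.0595·2/12) + 15.62·e^(−0.0595·3/12) + 16.62·e^(−0.0595·5/12) = 37.1966
Current forward F = (S − I)·e^(rT) = (784.20 − 37.1966)·e^(0.0595·6/12) = 747.0034 × 1.030197 = 769.5607
Value (long) = (F − K)·e^(−rT) = (769.5607 − 750.06) × 0.970688 = 18.9291
Short position value = −(long value) = -A$18.93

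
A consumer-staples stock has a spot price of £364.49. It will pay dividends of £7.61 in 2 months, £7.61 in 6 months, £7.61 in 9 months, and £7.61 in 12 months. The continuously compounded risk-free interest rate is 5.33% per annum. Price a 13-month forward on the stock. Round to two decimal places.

£354.92

PV(dividends) I = 7.61·e^(−0.0533·2/12) + 7.61·e^(−0.0533·6/12) + 7.61·e^(−0.0533·9/12) + 7.61·e^(−0.0533·12/12)
I = 7.5427 + 7.4099 + 7.3118 + 7.2150 = 29.4794
F = (S − I)·e^(rT) = (364.49 − 29.4794) · e^(0.0533·13/12)
= 335.0106 · e^0.057742 = 335.0106 × 1.059442 = £354.92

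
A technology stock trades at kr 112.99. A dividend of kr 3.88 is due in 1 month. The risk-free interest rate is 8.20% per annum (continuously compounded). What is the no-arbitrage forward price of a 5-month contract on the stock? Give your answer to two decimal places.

kr 112.93

PV(dividends) I = 3.88·e^(−0.0820·1/12)
I = 3.8536
F = (S − I)·e^(rT) = (112.99 − 3.8536) · e^(0.0820·5/12)
= 109.1364 · e^0.034167 = 109.1364 × 1.034757 = kr 112.93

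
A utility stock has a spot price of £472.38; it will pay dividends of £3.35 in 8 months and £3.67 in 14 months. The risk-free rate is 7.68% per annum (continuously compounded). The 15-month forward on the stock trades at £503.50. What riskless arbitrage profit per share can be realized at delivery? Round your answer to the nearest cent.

£9.28 per share

PV(dividends) I = 3.35·e^(−0.0768·8/12) + 3.67·e^(−0.0768·14/12) = 6.5383
Fair forward F* = (S − I)·e^(rT) = (472.38 − 6.5383)·e^0.096000 = 465.8417 × 1.100759 = 512.7794
Market £503.50 < fair 512.7794: forward underpriced → reverse cash-and-carry (short the stock, invest proceeds at r, pay the dividends, go long the forward).
Profit at T = |F_mkt − F*| = |503.50 − 512.7794| = £9.28 per share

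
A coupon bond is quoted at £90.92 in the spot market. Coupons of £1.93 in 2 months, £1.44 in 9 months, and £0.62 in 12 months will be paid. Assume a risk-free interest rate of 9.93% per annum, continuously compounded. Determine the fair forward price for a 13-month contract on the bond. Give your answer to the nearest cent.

£97.02

PV(coupons) I = 1.93·e^(−0.0993·2/12) + 1.44·e^(−0.0993·9/12) + 0.62·e^(−0.0993·12/12)
I = 1.8983 + 1.3367 + 0.5614 = 3.7964
F = (S − I)·e^(rT) = (90.92 − 3.7964) · e^(0.0993·13/12)
= 87.1236 · e^0.107575 = 87.1236 × 1.113574 = £97.02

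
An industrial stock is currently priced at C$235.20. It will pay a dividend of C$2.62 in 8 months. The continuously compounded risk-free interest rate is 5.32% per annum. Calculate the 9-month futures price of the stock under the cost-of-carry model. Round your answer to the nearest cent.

PV(dividends) I = 2.62·e^(−0.0532·8/12)
I = 2.5287
F = (S − I)·e^(rT) = (235.20 − 2.5287) · e^(0.0532·9/12)
= 232.6713 · e^0.039900 = 232.6713 × 1.040707 = C$242.14

C$242.14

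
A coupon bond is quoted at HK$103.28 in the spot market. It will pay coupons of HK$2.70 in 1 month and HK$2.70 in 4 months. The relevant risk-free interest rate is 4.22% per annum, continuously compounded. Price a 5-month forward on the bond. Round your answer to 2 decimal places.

PV(coupons) I = 2.70·e^(−0.0422·1/12) + 2.70·e^(−0.0422·4/12)
I = 2.6905 + 2.6623 = 5.3528
F = (S − I)·e^(rT) = (103.28 − 5.3528) · e^(0.0422·5/12)
= 97.9272 · e^0.017583 = 97.9272 × 1.017738 = HK$99.66

HK$99.66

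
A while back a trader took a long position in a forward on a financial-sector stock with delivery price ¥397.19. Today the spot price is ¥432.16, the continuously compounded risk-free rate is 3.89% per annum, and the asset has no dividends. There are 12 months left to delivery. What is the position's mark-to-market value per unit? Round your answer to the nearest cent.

¥50.12

Current fair forward for the remaining 12 months: F = S·e^(r·T), r = 0.0389
F = 432.16 · e^(0.0389 × 12/12) = 432.16 × 1.039667 = 449.3025
Value of long forward = (F − K)·e^(−rT) = (449.3025 − 397.19) · e^(−0.0389·12/12)
= 52.1125 × 0.961847 = 50.12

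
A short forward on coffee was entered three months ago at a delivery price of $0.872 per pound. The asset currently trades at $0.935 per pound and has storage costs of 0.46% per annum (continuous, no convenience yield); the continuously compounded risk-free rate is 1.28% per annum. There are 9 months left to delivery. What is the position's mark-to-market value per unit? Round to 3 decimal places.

Current fair forward for the remaining 9 months: F = S·e^((r + u)·T), (r + u) = 0.0128 + 0.0046 = 0.0174
F = 0.935 · e^(0.0174 × 9/12) = 0.935 × 1.013136 = 0.9473
Value of long forward = (F − K)·e^(−rT) = (0.9473 − 0.872) · e^(−0.0128·9/12)
= 0.0753 × 0.990446 = 0.075
Short position value = −(long value) = -$0.075

-$0.075 per pound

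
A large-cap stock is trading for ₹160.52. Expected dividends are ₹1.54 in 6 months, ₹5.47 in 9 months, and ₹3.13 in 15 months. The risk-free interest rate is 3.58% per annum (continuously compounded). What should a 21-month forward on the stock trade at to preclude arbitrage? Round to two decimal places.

₹160.43

PV(dividends) I = 1.54·e^(−0.0358·6/12) + 5.47·e^(−0.0358·9/12) + 3.13·e^(−0.0358·15/12)
I = 1.5127 + 5.3251 + 2.9930 = 9.8308
F = (S − I)·e^(rT) = (160.52 − 9.8308) · e^(0.0358·21/12)
= 150.6892 · e^0.062650 = 150.6892 × 1.064654 = ₹160.43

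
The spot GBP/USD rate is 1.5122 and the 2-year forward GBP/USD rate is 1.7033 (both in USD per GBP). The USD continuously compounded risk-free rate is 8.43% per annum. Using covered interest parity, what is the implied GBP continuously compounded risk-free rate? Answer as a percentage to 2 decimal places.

2.48%

F = S·e^((r_USD − r_GBP)T) ⇒ r_GBP = r_USD − ln(F/S)/T
ln(1.7033/1.5122) = 0.119002; /(2) = 0.059501
r_GBP = 0.0843 − 0.059501 = 0.024799
r_GBP = 2.48%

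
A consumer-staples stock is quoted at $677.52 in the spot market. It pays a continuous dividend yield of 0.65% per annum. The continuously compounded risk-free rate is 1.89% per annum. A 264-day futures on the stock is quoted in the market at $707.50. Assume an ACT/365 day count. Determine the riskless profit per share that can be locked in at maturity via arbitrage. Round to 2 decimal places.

Fair futures: F* = S·e^(carry·T), with carry = (r − q) = 0.0189 − 0.0065 = 0.0124
F* = 677.52 · e^(0.0124 × 264/365) = 677.52 · e^0.008969 = 677.52 × 1.009009 = $683.6238
Market $707.50 > fair $683.6238: forward overpriced → cash-and-carry (buy spot, short the forward).
At maturity, profit = |F_mkt − F*| = |707.50 − 683.6238| = $23.88 per share

$23.88 per share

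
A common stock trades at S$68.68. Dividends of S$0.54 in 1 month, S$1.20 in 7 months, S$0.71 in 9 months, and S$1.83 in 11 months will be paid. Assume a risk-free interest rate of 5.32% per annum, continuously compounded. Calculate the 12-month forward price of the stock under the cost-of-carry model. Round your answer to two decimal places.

S$68.08

PV(dividends) I = 0.54·e^(−0.0532·1/12) + 1.20·e^(−0.0532·7/12) + 0.71·e^(−0.0532·9/12) + 1.83·e^(−0.0532·11/12)
I = 0.5376 + 1.1633 + 0.6822 + 1.7429 = 4.1260
F = (S − I)·e^(rT) = (68.68 − 4.1260) · e^(0.0532·12/12)
= 64.5540 · e^0.053200 = 64.5540 × 1.054641 = S$68.08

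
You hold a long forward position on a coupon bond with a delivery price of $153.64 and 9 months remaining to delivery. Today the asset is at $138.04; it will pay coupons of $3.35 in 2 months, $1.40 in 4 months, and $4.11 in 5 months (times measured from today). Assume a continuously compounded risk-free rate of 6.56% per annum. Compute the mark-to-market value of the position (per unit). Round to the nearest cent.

-$16.91

PV(remaining coupons) I = 3.35·e^(−0.0656·2/12) + 1.40·e^(−0.0656·4/12) + 4.11·e^(−0.0656·5/12) = 8.6825
Current forward F = (S − I)·e^(rT) = (138.04 − 8.6825)·e^(0.0656·9/12) = 129.3575 × 1.050430 = 135.8810
Value (long) = (F − K)·e^(−rT) = (135.8810 − 153.64) × 0.951991 = -16.9064
Value = -$16.91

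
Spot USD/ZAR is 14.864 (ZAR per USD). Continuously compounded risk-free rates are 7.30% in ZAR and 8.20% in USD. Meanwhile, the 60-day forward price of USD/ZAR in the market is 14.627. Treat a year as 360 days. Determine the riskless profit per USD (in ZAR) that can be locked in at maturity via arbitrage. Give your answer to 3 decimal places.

Fair forward: F* = S·e^(carry·T), with carry = (r_ZAR − r_USD) = 0.0730 − 0.0820 = -0.0090
F* = 14.864 · e^(-0.0090 × 60/360) = 14.864 · e^-0.001500 = 14.864 × 0.998501 = 14.8417
Market 14.627 < fair 14.8417: forward underpriced → reverse cash-and-carry (short spot, go long the forward).
At maturity, profit = |F_mkt − F*| = |14.627 − 14.8417| = 0.215 per USD (in ZAR)

0.215 per USD (in ZAR)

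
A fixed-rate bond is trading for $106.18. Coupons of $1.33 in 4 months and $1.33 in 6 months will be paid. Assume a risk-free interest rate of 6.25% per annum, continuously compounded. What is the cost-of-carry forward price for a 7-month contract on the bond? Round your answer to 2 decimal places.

PV(coupons) I = 1.33·e^(−0.0625·4/12) + 1.33·e^(−0.0625·6/12)
I = 1.3026 + 1.2891 = 2.5917
F = (S − I)·e^(rT) = (106.18 − 2.5917) · e^(0.0625·7/12)
= 103.5883 · e^0.036458 = 103.5883 × 1.037131 = $107.43

$107.43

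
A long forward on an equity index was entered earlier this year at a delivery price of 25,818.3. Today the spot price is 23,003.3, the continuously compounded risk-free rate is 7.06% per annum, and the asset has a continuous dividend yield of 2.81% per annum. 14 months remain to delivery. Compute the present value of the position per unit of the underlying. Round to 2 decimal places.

Current fair forward for the remaining 14 months: F = S·e^((r − q)·T), (r − q) = 0.0706 − 0.0281 = 0.0425
F = 23003.3 · e^(0.0425 × 14/12) = 23003.3 × 1.05083316 = 24172.6304
Value of long forward = (F − K)·e^(−rT) = (24172.6304 − 25818.3) · e^(−0.0706·14/12)
= -1645.6696 × 0.92093422 = -1515.55

-1515.55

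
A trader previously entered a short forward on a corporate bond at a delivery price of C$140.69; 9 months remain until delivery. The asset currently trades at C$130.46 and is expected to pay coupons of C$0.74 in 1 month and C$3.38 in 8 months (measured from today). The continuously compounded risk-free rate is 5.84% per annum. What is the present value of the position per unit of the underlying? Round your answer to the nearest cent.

C$8.19

PV(remaining coupons) I = 0.74·e^(−0.0584·1/12) + 3.38·e^(−0.0584·8/12) = 3.9873
Current forward F = (S − I)·e^(rT) = (130.46 − 3.9873)·e^(0.0584·9/12) = 126.4727 × 1.044773 = 132.1353
Value (long) = (F − K)·e^(−rT) = (132.1353 − 140.69) × 0.957145 = -8.1881
Short position value = −(long value) = C$8.19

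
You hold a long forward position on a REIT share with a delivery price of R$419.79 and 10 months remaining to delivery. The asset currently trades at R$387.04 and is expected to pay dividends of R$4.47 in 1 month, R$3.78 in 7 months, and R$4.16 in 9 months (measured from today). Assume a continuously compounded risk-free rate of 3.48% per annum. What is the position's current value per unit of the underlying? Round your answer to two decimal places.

-R$32.96

PV(remaining dividends) I = 4.47·e^(−0.0348·1/12) + 3.78·e^(−0.0348·7/12) + 4.16·e^(−0.0348·9/12) = 12.2139
Current forward F = (S − I)·e^(rT) = (387.04 − 12.2139)·e^(0.0348·10/12) = 374.8261 × 1.029425 = 385.8554
Value (long) = (F − K)·e^(−rT) = (385.8554 − 419.79) × 0.971416 = -32.9646
Value = -R$32.96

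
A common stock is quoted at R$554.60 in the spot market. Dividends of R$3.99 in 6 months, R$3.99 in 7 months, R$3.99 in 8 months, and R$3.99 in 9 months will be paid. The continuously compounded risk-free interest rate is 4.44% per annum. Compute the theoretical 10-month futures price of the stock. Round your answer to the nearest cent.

R$559.40

PV(dividends) I = 3.99·e^(−0.0444·6/12) + 3.99·e^(−0.0444·7/12) + 3.99·e^(−0.0444·8/12) + 3.99·e^(−0.0444·9/12)
I = 3.9024 + 3.8880 + 3.8736 + 3.8593 = 15.5233
F = (S − I)·e^(rT) = (554.60 − 15.5233) · e^(0.0444·10/12)
= 539.0767 · e^0.037000 = 539.0767 × 1.037693 = R$559.40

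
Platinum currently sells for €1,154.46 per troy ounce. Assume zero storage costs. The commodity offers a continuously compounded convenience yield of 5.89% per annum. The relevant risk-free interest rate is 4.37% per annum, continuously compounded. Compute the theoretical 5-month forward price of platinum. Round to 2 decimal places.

€1,147.17 per troy ounce

Net carry = r + u − y = 0.0437 + 0.0000 − 0.0589 = -0.0152
F = S·e^((r+u−y)T) = 1154.46 · e^(-0.0152 × 5/12) = 1154.46 · e^-0.00633333
= 1154.46 × 0.99368668 = €1,147.17 per troy ounce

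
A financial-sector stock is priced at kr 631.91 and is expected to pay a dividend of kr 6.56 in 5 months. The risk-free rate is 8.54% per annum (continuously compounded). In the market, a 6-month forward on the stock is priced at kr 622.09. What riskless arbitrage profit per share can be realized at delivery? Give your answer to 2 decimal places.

kr 30.78 per share

PV(dividends) I = 6.56·e^(−0.0854·5/12) = 6.3307
Fair forward F* = (S − I)·e^(rT) = (631.91 − 6.3307)·e^0.042700 = 625.5793 × 1.043625 = 652.8702
Market kr 622.09 < fair 652.8702: forward underpriced → reverse cash-and-carry (short the stock, invest proceeds at r, pay the dividends, go long the forward).
Profit at T = |F_mkt − F*| = |622.09 − 652.8702| = kr 30.78 per share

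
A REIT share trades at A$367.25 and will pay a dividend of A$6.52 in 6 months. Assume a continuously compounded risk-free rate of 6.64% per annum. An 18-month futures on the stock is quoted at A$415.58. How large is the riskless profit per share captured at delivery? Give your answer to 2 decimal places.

A$16.84 per share

PV(dividends) I = 6.52·e^(−0.0664·6/12) = 6.3071
Fair futures F* = (S − I)·e^(rT) = (367.25 − 6.3071)·e^0.099600 = 360.9429 × 1.104729 = 398.7441
Market A$415.58 > fair 398.7441: forward overpriced → cash-and-carry (borrow at r, buy the stock and collect the dividends, short the forward).
Profit at T = |F_mkt − F*| = |415.58 − 398.7441| = A$16.84 per share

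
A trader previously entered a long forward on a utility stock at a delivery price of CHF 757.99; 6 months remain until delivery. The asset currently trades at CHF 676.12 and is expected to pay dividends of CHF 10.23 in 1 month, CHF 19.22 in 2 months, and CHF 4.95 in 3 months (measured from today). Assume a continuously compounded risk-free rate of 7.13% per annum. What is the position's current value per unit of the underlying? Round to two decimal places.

-CHF 89.35

PV(remaining dividends) I = 10.23·e^(−0.0713·1/12) + 19.22·e^(−0.0713·2/12) + 4.95·e^(−0.0713·3/12) = 34.0249
Current forward F = (S − I)·e^(rT) = (676.12 − 34.0249)·e^(0.0713·6/12) = 642.0951 × 1.036293 = 665.3987
Value (long) = (F − K)·e^(−rT) = (665.3987 − 757.99) × 0.964978 = -89.3486
Value = -CHF 89.35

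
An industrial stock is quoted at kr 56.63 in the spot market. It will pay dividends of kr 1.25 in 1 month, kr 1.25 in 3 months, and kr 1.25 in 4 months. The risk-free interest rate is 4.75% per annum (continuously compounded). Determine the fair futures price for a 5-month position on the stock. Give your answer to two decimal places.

kr 53.98

PV(dividends) I = 1.25·e^(−0.0475·1/12) + 1.25·e^(−0.0475·3/12) + 1.25·e^(−0.0475·4/12)
I = 1.2451 + 1.2352 + 1.2304 = 3.7107
F = (S − I)·e^(rT) = (56.63 − 3.7107) · e^(0.0475·5/12)
= 52.9193 · e^0.019792 = 52.9193 × 1.019989 = kr 53.98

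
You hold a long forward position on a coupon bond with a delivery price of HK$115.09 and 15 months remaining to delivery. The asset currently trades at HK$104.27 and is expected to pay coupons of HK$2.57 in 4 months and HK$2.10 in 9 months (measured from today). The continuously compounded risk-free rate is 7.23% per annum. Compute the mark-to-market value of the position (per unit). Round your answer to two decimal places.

PV(remaining coupons) I = 2.57·e^(−0.0723·4/12) + 2.10·e^(−0.0723·9/12) = 4.4980
Current forward F = (S − I)·e^(rT) = (104.27 − 4.4980)·e^(0.0723·15/12) = 99.7720 × 1.094585 = 109.2089
Value (long) = (F − K)·e^(−rT) = (109.2089 − 115.09) × 0.913589 = -5.3729
Value = -HK$5.37

-HK$5.37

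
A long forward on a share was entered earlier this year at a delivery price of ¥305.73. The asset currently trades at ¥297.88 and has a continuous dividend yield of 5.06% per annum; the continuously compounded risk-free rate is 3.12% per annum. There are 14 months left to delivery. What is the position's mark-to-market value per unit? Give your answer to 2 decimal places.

Current fair forward for the remaining 14 months: F = S·e^((r − q)·T), (r − q) = 0.0312 − 0.0506 = -0.0194
F = 297.88 · e^(-0.0194 × 14/12) = 297.88 × 0.977621 = 291.2137
Value of long forward = (F − K)·e^(−rT) = (291.2137 − 305.73) · e^(−0.0312·14/12)
= -14.5163 × 0.964255 = -14.00

-¥14.00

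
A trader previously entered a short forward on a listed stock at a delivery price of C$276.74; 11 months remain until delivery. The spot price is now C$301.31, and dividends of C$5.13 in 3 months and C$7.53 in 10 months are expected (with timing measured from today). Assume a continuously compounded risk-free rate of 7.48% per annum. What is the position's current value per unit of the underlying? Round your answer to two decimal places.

PV(remaining dividends) I = 5.13·e^(−0.0748·3/12) + 7.53·e^(−0.0748·10/12) = 12.1099
Current forward F = (S − I)·e^(rT) = (301.31 − 12.1099)·e^(0.0748·11/12) = 289.2001 × 1.070972 = 309.7252
Value (long) = (F − K)·e^(−rT) = (309.7252 − 276.74) × 0.933731 = 30.7993
Short position value = −(long value) = -C$30.80

-C$30.80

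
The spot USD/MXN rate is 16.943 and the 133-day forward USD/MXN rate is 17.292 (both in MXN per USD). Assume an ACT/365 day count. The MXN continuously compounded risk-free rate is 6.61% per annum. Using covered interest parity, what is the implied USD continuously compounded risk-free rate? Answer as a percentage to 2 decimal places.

1.01%

F = S·e^((r_MXN − r_USD)T) ⇒ r_USD = r_MXN − ln(F/S)/T
ln(17.292/16.943) = 0.020389; /(133/365) = 0.055955
r_USD = 0.0661 − 0.055955 = 0.010145
r_USD = 1.01%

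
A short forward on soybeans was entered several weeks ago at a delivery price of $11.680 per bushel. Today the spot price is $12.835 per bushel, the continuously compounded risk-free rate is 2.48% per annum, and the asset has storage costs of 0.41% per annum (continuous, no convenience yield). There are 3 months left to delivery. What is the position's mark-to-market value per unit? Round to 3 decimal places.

-$1.240 per bushel

Current fair forward for the remaining 3 months: F = S·e^((r + u)·T), (r + u) = 0.0248 + 0.0041 = 0.0289
F = 12.835 · e^(0.0289 × 3/12) = 12.835 × 1.007251 = 12.9281
Value of long forward = (F − K)·e^(−rT) = (12.9281 − 11.680) · e^(−0.0248·3/12)
= 1.2481 × 0.993819 = 1.240
Short position value = −(long value) = -$1.240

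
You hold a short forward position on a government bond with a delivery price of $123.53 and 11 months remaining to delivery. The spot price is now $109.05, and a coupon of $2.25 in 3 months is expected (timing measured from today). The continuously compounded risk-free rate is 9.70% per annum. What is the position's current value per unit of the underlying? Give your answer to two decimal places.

PV(remaining coupons) I = 2.25·e^(−0.0970·3/12) = 2.1961
Current forward F = (S − I)·e^(rT) = (109.05 − 2.1961)·e^(0.0970·11/12) = 106.8539 × 1.092990 = 116.7902
Value (long) = (F − K)·e^(−rT) = (116.7902 − 123.53) × 0.914922 = -6.1664
Short position value = −(long value) = $6.17

$6.17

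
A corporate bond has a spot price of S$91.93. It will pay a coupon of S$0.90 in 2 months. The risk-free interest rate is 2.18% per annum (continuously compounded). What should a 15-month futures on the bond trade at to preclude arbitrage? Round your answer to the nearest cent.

PV(coupons) I = 0.90·e^(−0.0218·2/12)
I = 0.8967
F = (S − I)·e^(rT) = (91.93 − 0.8967) · e^(0.0218·15/12)
= 91.0333 · e^0.027250 = 91.0333 × 1.027625 = S$93.55

S$93.55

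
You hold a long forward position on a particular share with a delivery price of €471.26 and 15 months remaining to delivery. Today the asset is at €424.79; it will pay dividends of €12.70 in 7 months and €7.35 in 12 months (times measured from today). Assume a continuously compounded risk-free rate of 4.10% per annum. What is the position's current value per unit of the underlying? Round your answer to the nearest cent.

-€42.38

PV(remaining dividends) I = 12.70·e^(−0.0410·7/12) + 7.35·e^(−0.0410·12/12) = 19.4546
Current forward F = (S − I)·e^(rT) = (424.79 − 19.4546)·e^(0.0410·15/12) = 405.3354 × 1.052586 = 426.6504
Value (long) = (F − K)·e^(−rT) = (426.6504 − 471.26) × 0.950041 = -42.3809
Value = -€42.38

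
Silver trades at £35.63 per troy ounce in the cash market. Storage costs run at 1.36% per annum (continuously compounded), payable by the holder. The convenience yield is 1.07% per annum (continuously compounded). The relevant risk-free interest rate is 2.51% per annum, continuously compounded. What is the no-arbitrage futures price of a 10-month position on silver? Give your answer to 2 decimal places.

Net carry = r + u − y = 0.0251 + 0.0136 − 0.0107 = 0.0280
F = S·e^((r+u−y)T) = 35.63 · e^(0.0280 × 10/12) = 35.63 · e^0.023333
= 35.63 × 1.023607 = £36.47 per troy ounce

£36.47 per troy ounce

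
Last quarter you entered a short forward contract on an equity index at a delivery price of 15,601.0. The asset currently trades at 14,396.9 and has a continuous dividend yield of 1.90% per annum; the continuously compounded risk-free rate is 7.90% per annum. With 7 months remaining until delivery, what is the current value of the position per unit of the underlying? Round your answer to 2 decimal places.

Current fair forward for the remaining 7 months: F = S·e^((r − q)·T), (r − q) = 0.0790 − 0.0190 = 0.0600
F = 14396.9 · e^(0.0600 × 7/12) = 14396.9 × 1.03561971 = 14909.7134
Value of long forward = (F − K)·e^(−rT) = (14909.7134 − 15601.0) · e^(−0.0790·7/12)
= -691.2866 × 0.95496238 = -660.15
Short position value = −(long value) = 660.15

660.15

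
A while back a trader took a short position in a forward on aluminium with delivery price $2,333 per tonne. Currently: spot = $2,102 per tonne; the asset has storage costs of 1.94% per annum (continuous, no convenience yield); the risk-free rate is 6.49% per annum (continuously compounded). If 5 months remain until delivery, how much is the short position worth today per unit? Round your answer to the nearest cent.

Current fair forward for the remaining 5 months: F = S·e^((r + u)·T), (r + u) = 0.0649 + 0.0194 = 0.0843
F = 2102 · e^(0.0843 × 5/12) = 2102 × 1.03574917 = 2177.1448
Value of long forward = (F − K)·e^(−rT) = (2177.1448 − 2333) · e^(−0.0649·5/12)
= -155.8552 × 0.97332069 = -151.70
Short position value = −(long value) = $151.70

$151.70 per tonne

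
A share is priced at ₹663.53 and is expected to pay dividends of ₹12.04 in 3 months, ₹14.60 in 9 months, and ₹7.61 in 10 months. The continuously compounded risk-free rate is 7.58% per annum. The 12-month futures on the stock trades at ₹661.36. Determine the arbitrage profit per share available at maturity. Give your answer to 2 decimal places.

PV(dividends) I = 12.04·e^(−0.0758·3/12) + 14.60·e^(−0.0758·9/12) + 7.61·e^(−0.0758·10/12) = 32.7513
Fair futures F* = (S − I)·e^(rT) = (663.53 − 32.7513)·e^0.075800 = 630.7787 × 1.078747 = 680.4506
Market ₹661.36 < fair 680.4506: forward underpriced → reverse cash-and-carry (short the stock, invest proceeds at r, pay the dividends, go long the forward).
Profit at T = |F_mkt − F*| = |661.36 − 680.4506| = ₹19.09 per share

₹19.09 per share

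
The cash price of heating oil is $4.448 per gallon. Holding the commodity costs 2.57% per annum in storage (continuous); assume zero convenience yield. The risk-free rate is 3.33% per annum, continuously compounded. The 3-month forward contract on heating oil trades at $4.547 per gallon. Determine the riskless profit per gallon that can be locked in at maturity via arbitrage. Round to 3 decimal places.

$0.033 per gallon

Fair forward: F* = S·e^(carry·T), with carry = (r + u) = 0.0333 + 0.0257 = 0.0590
F* = 4.448 · e^(0.0590 × 3/12) = 4.448 · e^0.014750 = 4.448 × 1.014859 = $4.5141
Market $4.547 > fair $4.5141: forward overpriced → cash-and-carry (buy spot, short the forward).
At maturity, profit = |F_mkt − F*| = |4.547 − 4.5141| = $0.033 per gallon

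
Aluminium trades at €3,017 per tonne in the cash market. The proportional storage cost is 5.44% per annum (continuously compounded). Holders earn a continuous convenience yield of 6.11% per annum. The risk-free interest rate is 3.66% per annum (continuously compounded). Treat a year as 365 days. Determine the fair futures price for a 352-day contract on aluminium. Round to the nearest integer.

€3,105 per tonne

Net carry = r + u − y = 0.0366 + 0.0544 − 0.0611 = 0.0299
F = S·e^((r+u−y)T) = 3017 · e^(0.0299 × 352/365) = 3017 · e^0.028835
= 3017 × 1.029255 = €3,105 per tonne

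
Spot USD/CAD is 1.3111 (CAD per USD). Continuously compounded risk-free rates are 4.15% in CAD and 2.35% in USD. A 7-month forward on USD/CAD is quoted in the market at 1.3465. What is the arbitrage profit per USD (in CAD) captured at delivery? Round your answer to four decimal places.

0.0216 per USD (in CAD)

Fair forward: F* = S·e^(carry·T), with carry = (r_CAD − r_USD) = 0.0415 − 0.0235 = 0.0180
F* = 1.3111 · e^(0.0180 × 7/12) = 1.3111 · e^0.010500 = 1.3111 × 1.010555 = 1.3249
Market 1.3465 > fair 1.3249: forward overpriced → cash-and-carry (buy spot, short the forward).
At maturity, profit = |F_mkt − F*| = |1.3465 − 1.3249| = 0.0216 per USD (in CAD)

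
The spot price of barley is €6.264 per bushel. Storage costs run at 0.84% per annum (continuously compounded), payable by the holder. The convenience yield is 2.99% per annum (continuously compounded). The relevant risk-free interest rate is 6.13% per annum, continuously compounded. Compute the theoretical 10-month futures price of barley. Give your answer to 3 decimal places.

Net carry = r + u − y = 0.0613 + 0.0084 − 0.0299 = 0.0398
F = S·e^((r+u−y)T) = 6.264 · e^(0.0398 × 10/12) = 6.264 · e^0.033167
= 6.264 × 1.033723 = €6.475 per bushel

€6.475 per bushel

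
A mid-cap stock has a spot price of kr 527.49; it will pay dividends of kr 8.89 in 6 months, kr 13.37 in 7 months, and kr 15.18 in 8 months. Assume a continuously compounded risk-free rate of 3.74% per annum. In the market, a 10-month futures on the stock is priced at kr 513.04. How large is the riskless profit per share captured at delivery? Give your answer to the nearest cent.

PV(dividends) I = 8.89·e^(−0.0374·6/12) + 13.37·e^(−0.0374·7/12) + 15.18·e^(−0.0374·8/12) = 36.6130
Fair futures F* = (S − I)·e^(rT) = (527.49 − 36.6130)·e^0.031167 = 490.8770 × 1.031658 = 506.4172
Market kr 513.04 > fair 506.4172: forward overpriced → cash-and-carry (borrow at r, buy the stock and collect the dividends, short the forward).
Profit at T = |F_mkt − F*| = |513.04 − 506.4172| = kr 6.62 per share

kr 6.62 per share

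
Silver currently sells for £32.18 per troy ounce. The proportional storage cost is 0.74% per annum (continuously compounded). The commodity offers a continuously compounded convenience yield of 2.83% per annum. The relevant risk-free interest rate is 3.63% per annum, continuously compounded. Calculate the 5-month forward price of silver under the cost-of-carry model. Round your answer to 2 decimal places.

£32.39 per troy ounce

Net carry = r + u − y = 0.0363 + 0.0074 − 0.0283 = 0.0154
F = S·e^((r+u−y)T) = 32.18 · e^(0.0154 × 5/12) = 32.18 · e^0.006417
= 32.18 × 1.006438 = £32.39 per troy ounce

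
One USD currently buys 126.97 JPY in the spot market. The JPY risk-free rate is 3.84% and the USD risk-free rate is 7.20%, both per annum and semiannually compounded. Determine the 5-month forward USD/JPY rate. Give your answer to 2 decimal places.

125.25

By covered interest parity, F = S · (1+r_JPY/2)^(2T) / (1+r_USD/2)^(2T)
= 126.97 × 1.015975 / 1.029911 = 126.97 × 0.986469
F = 125.25 JPY per USD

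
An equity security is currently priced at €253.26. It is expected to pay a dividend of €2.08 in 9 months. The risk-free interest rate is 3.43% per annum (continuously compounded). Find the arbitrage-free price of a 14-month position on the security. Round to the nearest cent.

€261.49

PV(dividends) I = 2.08·e^(−0.0343·9/12)
I = 2.0272
F = (S − I)·e^(rT) = (253.26 − 2.0272) · e^(0.0343·14/12)
= 251.2328 · e^0.040017 = 251.2328 × 1.040828 = €261.49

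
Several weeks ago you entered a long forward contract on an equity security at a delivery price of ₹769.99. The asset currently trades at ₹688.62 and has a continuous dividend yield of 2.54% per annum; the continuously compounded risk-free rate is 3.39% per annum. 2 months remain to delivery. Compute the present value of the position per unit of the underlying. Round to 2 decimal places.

Current fair forward for the remaining 2 months: F = S·e^((r − q)·T), (r − q) = 0.0339 − 0.0254 = 0.0085
F = 688.62 · e^(0.0085 × 2/12) = 688.62 × 1.001418 = 689.5965
Value of long forward = (F − K)·e^(−rT) = (689.5965 − 769.99) · e^(−0.0339·2/12)
= -80.3935 × 0.994366 = -79.94

-₹79.94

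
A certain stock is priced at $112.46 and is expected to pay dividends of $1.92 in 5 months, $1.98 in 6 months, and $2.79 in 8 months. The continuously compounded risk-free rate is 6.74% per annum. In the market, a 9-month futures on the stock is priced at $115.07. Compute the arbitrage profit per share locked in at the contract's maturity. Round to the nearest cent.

$3.56 per share

PV(dividends) I = 1.92·e^(−0.0674·5/12) + 1.98·e^(−0.0674·6/12) + 2.79·e^(−0.0674·8/12) = 6.4486
Fair futures F* = (S − I)·e^(rT) = (112.46 − 6.4486)·e^0.050550 = 106.0114 × 1.051849 = 111.5080
Market $115.07 > fair 111.5080: forward overpriced → cash-and-carry (borrow at r, buy the stock and collect the dividends, short the forward).
Profit at T = |F_mkt − F*| = |115.07 − 111.5080| = $3.56 per share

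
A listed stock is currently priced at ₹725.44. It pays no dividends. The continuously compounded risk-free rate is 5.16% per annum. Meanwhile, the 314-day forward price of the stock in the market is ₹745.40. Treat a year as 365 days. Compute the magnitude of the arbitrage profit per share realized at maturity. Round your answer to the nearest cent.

₹12.97 per share

Fair forward: F* = S·e^(carry·T), with carry = r = 0.0516
F* = 725.44 · e^(0.0516 × 314/365) = 725.44 · e^0.044390 = 725.44 × 1.045390 = ₹758.3677
Market ₹745.40 < fair ₹758.3677: forward underpriced → reverse cash-and-carry (short spot, go long the forward).
At maturity, profit = |F_mkt − F*| = |745.40 − 758.3677| = ₹12.97 per share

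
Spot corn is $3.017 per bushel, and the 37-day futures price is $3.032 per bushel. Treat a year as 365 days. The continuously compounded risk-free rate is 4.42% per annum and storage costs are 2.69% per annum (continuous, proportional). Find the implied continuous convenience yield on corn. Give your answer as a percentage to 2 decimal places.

2.22%

F = S·e^((r+u−y)T) ⇒ (r+u−y) = ln(F/S)/T
ln(3.032/3.017) = 0.004960; /T ⇒ 0.048930
y = r + u − ln(F/S)/T = 0.0442 + 0.0269 − 0.048930 = 0.022170
y = 2.22%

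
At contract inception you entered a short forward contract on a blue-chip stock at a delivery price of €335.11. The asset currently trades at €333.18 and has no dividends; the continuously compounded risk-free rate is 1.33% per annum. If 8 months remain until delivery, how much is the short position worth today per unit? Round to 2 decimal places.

-€1.03

Current fair forward for the remaining 8 months: F = S·e^(r·T), r = 0.0133
F = 333.18 · e^(0.0133 × 8/12) = 333.18 × 1.008906 = 336.1473
Value of long forward = (F − K)·e^(−rT) = (336.1473 − 335.11) · e^(−0.0133·8/12)
= 1.0373 × 0.991173 = 1.03
Short position value = −(long value) = -€1.03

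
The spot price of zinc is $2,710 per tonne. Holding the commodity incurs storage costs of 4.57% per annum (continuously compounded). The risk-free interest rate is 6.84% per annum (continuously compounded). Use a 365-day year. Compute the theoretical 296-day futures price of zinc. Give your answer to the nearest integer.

$2,973 per tonne

Net carry = r + u − y = 0.0684 + 0.0457 − 0.0000 = 0.1141
F = S·e^((r+u−y)T) = 2710 · e^(0.1141 × 296/365) = 2710 · e^0.092530
= 2710 × 1.096946 = $2,973 per tonne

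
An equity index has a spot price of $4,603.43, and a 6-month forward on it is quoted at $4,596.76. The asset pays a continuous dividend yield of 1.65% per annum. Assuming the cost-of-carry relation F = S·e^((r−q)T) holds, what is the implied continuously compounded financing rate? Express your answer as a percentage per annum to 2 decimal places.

1.36%

From F = S·e^((r−q)T): (r − q) = ln(F/S)/T
ln(4596.76/4603.43) = ln(0.998551) = -0.001450
(r − q) = -0.001450 / (6/12) = -0.002900
r = ln(F/S)/T + q = -0.002900 + 0.0165 = 0.013600
r = 1.36%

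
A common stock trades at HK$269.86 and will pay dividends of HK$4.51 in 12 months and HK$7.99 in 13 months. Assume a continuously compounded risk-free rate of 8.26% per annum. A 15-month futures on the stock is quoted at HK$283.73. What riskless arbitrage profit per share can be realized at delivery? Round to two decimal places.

PV(dividends) I = 4.51·e^(−0.0826·12/12) + 7.99·e^(−0.0826·13/12) = 11.4585
Fair futures F* = (S − I)·e^(rT) = (269.86 − 11.4585)·e^0.103250 = 258.4015 × 1.108769 = 286.5076
Market HK$283.73 < fair 286.5076: forward underpriced → reverse cash-and-carry (short the stock, invest proceeds at r, pay the dividends, go long the forward).
Profit at T = |F_mkt − F*| = |283.73 − 286.5076| = HK$2.78 per share

HK$2.78 per share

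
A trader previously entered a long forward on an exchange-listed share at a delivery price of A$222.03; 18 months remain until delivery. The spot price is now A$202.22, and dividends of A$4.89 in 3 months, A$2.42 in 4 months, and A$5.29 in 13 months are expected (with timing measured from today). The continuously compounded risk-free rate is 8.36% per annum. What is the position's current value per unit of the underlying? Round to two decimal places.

PV(remaining dividends) I = 4.89·e^(−0.0836·3/12) + 2.42·e^(−0.0836·4/12) + 5.29·e^(−0.0836·13/12) = 11.9743
Current forward F = (S − I)·e^(rT) = (202.22 − 11.9743)·e^(0.0836·18/12) = 190.2457 × 1.133602 = 215.6629
Value (long) = (F − K)·e^(−rT) = (215.6629 − 222.03) × 0.882144 = -5.6167
Value = -A$5.62

-A$5.62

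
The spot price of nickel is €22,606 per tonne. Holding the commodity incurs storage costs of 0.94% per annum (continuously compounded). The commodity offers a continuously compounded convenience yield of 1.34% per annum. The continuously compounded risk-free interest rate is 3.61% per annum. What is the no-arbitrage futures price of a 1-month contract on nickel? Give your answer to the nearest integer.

€22,667 per tonne

Net carry = r + u − y = 0.0361 + 0.0094 − 0.0134 = 0.0321
F = S·e^((r+u−y)T) = 22606 · e^(0.0321 × 1/12) = 22606 · e^0.002675
= 22606 × 1.002679 = €22,667 per tonne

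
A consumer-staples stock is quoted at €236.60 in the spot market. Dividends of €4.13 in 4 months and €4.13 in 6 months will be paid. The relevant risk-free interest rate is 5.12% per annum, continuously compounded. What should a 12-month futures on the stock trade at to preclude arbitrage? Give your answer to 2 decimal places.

€240.52

PV(dividends) I = 4.13·e^(−0.0512·4/12) + 4.13·e^(−0.0512·6/12)
I = 4.0601 + 4.0256 = 8.0857
F = (S − I)·e^(rT) = (236.60 − 8.0857) · e^(0.0512·12/12)
= 228.5143 · e^0.051200 = 228.5143 × 1.052533 = €240.52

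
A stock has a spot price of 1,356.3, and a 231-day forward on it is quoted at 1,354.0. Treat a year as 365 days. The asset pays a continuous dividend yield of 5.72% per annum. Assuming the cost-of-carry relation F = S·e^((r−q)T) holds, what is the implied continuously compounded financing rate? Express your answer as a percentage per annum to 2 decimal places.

5.45%

From F = S·e^((r−q)T): (r − q) = ln(F/S)/T
ln(1354.0/1356.3) = ln(0.998304) = -0.001697
(r − q) = -0.001697 / (231/365) = -0.002681
r = ln(F/S)/T + q = -0.002681 + 0.0572 = 0.054519
r = 5.45%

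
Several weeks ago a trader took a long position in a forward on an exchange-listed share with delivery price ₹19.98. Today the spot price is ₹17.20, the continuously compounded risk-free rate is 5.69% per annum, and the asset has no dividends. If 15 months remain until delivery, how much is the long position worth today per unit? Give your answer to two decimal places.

Current fair forward for the remaining 15 months: F = S·e^(r·T), r = 0.0569
F = 17.20 · e^(0.0569 × 15/12) = 17.20 × 1.073715 = 18.4679
Value of long forward = (F − K)·e^(−rT) = (18.4679 − 19.98) · e^(−0.0569·15/12)
= -1.5121 × 0.931345 = -1.41

-₹1.41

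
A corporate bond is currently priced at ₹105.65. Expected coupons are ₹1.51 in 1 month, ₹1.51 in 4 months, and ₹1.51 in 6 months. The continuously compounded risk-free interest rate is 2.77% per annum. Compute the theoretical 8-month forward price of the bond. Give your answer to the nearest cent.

PV(coupons) I = 1.51·e^(−0.0277·1/12) + 1.51·e^(−0.0277·4/12) + 1.51·e^(−0.0277·6/12)
I = 1.5065 + 1.4961 + 1.4892 = 4.4918
F = (S − I)·e^(rT) = (105.65 − 4.4918) · e^(0.0277·8/12)
= 101.1582 · e^0.018467 = 101.1582 × 1.018639 = ₹103.04

₹103.04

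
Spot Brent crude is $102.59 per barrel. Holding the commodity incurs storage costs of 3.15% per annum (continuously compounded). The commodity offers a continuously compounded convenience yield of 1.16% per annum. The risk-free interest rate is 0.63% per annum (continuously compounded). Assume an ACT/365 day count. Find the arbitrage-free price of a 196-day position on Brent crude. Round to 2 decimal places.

$104.04 per barrel

Net carry = r + u − y = 0.0063 + 0.0315 − 0.0116 = 0.0262
F = S·e^((r+u−y)T) = 102.59 · e^(0.0262 × 196/365) = 102.59 · e^0.014069
= 102.59 × 1.014168 = $104.04 per barrel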